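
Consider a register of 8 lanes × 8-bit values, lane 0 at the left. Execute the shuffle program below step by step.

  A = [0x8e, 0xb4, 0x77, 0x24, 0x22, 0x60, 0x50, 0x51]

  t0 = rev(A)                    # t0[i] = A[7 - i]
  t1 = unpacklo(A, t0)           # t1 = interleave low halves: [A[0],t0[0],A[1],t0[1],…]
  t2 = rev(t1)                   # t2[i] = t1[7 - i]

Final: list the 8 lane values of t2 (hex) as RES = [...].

t0 = [0x51, 0x50, 0x60, 0x22, 0x24, 0x77, 0xb4, 0x8e]
t1 = [0x8e, 0x51, 0xb4, 0x50, 0x77, 0x60, 0x24, 0x22]
t2 = [0x22, 0x24, 0x60, 0x77, 0x50, 0xb4, 0x51, 0x8e]

RES = [ 0x22  0x24  0x60  0x77  0x50  0xb4  0x51  0x8e ]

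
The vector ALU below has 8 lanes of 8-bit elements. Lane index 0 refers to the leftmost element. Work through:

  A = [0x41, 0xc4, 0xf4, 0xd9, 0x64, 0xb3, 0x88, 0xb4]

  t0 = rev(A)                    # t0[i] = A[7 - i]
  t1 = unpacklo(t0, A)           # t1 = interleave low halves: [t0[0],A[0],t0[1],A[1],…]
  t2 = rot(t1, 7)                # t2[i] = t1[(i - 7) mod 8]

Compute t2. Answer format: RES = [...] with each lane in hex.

RES = [ 0x41  0x88  0xc4  0xb3  0xf4  0x64  0xd9  0xb4 ]

→ t0 |b4|88|b3|64|d9|f4|c4|41|
→ t1 |b4|41|88|c4|b3|f4|64|d9|
→ t2 |41|88|c4|b3|f4|64|d9|b4|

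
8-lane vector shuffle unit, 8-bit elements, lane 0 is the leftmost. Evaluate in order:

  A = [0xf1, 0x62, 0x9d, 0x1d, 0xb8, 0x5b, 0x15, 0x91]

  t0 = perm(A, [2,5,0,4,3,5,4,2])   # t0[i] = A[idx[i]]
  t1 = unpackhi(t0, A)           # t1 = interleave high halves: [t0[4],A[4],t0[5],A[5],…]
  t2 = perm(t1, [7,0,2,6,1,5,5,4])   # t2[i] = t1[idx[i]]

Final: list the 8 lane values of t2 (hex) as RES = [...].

t0 = [0x9d, 0x5b, 0xf1, 0xb8, 0x1d, 0x5b, 0xb8, 0x9d]
t1 = [0x1d, 0xb8, 0x5b, 0x5b, 0xb8, 0x15, 0x9d, 0x91]
t2 = [0x91, 0x1d, 0x5b, 0x9d, 0xb8, 0x15, 0x15, 0xb8]

RES = [0x91, 0x1d, 0x5b, 0x9d, 0xb8, 0x15, 0x15, 0xb8]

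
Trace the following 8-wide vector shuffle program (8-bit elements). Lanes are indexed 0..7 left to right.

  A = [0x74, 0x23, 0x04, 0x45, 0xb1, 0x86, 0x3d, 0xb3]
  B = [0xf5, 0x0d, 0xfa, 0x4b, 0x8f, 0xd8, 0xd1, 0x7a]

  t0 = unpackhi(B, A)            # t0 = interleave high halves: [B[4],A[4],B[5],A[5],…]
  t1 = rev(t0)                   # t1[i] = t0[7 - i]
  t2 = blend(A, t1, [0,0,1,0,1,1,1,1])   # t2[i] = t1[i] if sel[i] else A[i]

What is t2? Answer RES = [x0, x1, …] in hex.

RES = [0x74, 0x23, 0x3d, 0x45, 0x86, 0xd8, 0xb1, 0x8f]

→ t0 |8f|b1|d8|86|d1|3d|7a|b3|
→ t1 |b3|7a|3d|d1|86|d8|b1|8f|
→ t2 |74|23|3d|45|86|d8|b1|8f|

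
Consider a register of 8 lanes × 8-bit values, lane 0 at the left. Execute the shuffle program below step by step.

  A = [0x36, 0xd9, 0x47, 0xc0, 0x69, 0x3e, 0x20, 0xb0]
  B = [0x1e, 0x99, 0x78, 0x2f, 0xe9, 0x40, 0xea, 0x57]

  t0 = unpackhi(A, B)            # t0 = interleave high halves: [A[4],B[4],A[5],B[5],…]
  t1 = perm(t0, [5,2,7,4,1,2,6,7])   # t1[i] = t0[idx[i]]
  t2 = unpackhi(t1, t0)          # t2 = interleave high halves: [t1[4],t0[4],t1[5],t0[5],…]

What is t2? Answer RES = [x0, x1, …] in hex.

t0 = [0x69, 0xe9, 0x3e, 0x40, 0x20, 0xea, 0xb0, 0x57]
t1 = [0xea, 0x3e, 0x57, 0x20, 0xe9, 0x3e, 0xb0, 0x57]
t2 = [0xe9, 0x20, 0x3e, 0xea, 0xb0, 0xb0, 0x57, 0x57]

RES = [0xe9, 0x20, 0x3e, 0xea, 0xb0, 0xb0, 0x57, 0x57]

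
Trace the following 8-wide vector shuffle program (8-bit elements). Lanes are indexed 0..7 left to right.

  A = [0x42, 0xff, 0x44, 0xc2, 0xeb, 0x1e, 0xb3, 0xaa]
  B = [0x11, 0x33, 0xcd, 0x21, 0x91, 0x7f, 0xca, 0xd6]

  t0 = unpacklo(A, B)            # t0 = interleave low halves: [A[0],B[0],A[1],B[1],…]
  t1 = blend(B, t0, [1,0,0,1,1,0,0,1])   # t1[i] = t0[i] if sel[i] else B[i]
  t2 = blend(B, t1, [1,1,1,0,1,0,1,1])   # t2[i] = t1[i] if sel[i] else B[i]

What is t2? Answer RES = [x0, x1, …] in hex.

→ t0 |42|11|ff|33|44|cd|c2|21|
→ t1 |42|33|cd|33|44|7f|ca|21|
→ t2 |42|33|cd|21|44|7f|ca|21|

RES = [ 0x42  0x33  0xcd  0x21  0x44  0x7f  0xca  0x21 ]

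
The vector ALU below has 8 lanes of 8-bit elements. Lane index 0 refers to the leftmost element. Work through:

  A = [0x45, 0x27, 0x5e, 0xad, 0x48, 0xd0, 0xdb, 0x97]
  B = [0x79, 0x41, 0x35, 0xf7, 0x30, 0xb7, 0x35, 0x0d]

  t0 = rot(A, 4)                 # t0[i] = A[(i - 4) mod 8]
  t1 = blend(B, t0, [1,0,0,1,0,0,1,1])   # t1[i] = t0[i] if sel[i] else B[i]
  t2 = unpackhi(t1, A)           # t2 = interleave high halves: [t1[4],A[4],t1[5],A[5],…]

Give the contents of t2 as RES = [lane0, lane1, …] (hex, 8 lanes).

  t0: 48 d0 db 97 45 27 5e ad
  t1: 48 41 35 97 30 b7 5e ad
  t2: 30 48 b7 d0 5e db ad 97

RES = [0x30, 0x48, 0xb7, 0xd0, 0x5e, 0xdb, 0xad, 0x97]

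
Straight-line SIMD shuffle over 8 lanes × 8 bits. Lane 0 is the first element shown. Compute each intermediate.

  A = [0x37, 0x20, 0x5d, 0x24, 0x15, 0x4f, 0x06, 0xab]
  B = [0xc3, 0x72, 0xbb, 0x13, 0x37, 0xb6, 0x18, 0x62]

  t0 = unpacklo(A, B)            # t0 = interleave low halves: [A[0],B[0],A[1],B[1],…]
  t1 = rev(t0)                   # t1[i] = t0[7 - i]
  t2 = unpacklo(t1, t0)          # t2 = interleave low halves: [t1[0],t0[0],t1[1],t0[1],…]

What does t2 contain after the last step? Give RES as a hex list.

t0 = [0x37, 0xc3, 0x20, 0x72, 0x5d, 0xbb, 0x24, 0x13]
t1 = [0x13, 0x24, 0xbb, 0x5d, 0x72, 0x20, 0xc3, 0x37]
t2 = [0x13, 0x37, 0x24, 0xc3, 0xbb, 0x20, 0x5d, 0x72]

RES = [0x13, 0x37, 0x24, 0xc3, 0xbb, 0x20, 0x5d, 0x72]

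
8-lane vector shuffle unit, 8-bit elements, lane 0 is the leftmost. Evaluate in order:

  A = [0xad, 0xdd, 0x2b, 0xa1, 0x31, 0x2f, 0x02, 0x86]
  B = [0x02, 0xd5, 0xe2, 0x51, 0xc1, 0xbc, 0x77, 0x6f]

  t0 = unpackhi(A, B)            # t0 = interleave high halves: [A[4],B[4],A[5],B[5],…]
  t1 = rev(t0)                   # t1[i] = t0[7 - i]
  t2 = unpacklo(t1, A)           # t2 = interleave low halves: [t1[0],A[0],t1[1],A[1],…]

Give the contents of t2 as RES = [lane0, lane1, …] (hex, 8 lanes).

RES = [0x6f, 0xad, 0x86, 0xdd, 0x77, 0x2b, 0x02, 0xa1]

  t0: 31 c1 2f bc 02 77 86 6f
  t1: 6f 86 77 02 bc 2f c1 31
  t2: 6f ad 86 dd 77 2b 02 a1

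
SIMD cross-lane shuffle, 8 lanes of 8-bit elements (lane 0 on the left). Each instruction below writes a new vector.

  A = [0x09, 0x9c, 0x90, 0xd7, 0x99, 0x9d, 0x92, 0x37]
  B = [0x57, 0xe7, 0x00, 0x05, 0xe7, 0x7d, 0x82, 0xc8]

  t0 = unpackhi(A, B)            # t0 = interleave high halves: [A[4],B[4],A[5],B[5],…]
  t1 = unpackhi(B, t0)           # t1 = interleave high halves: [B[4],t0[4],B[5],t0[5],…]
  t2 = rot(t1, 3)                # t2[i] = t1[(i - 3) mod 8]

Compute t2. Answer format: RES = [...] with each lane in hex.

RES = [ 0x37  0xc8  0xc8  0xe7  0x92  0x7d  0x82  0x82 ]

→ t0 |99|e7|9d|7d|92|82|37|c8|
→ t1 |e7|92|7d|82|82|37|c8|c8|
→ t2 |37|c8|c8|e7|92|7d|82|82|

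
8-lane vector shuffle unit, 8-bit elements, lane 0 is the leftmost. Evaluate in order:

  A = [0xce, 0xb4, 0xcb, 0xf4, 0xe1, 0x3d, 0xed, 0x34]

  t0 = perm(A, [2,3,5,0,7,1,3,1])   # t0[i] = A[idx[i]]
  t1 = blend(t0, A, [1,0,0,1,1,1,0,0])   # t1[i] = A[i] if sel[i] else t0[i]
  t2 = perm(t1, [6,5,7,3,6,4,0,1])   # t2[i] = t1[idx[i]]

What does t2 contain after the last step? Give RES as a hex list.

RES = [ 0xf4  0x3d  0xb4  0xf4  0xf4  0xe1  0xce  0xf4 ]

  t0: cb f4 3d ce 34 b4 f4 b4
  t1: ce f4 3d f4 e1 3d f4 b4
  t2: f4 3d b4 f4 f4 e1 ce f4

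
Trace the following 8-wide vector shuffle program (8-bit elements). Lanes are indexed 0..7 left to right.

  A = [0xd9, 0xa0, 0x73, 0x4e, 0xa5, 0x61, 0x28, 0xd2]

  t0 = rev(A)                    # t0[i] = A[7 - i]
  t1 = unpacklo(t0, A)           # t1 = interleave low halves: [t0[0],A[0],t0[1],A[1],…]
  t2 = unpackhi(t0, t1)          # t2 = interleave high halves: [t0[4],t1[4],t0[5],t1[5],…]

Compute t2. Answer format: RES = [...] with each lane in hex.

RES = [0x4e, 0x61, 0x73, 0x73, 0xa0, 0xa5, 0xd9, 0x4e]

t0 = [0xd2, 0x28, 0x61, 0xa5, 0x4e, 0x73, 0xa0, 0xd9]
t1 = [0xd2, 0xd9, 0x28, 0xa0, 0x61, 0x73, 0xa5, 0x4e]
t2 = [0x4e, 0x61, 0x73, 0x73, 0xa0, 0xa5, 0xd9, 0x4e]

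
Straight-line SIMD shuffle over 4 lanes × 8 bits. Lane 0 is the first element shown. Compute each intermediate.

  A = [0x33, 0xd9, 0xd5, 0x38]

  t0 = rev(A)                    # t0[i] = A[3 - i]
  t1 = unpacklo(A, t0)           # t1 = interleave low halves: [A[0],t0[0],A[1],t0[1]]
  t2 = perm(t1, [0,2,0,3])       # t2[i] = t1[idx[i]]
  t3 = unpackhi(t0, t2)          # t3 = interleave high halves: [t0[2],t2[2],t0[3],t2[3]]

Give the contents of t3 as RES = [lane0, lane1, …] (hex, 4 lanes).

t0 = [0x38, 0xd5, 0xd9, 0x33]
t1 = [0x33, 0x38, 0xd9, 0xd5]
t2 = [0x33, 0xd9, 0x33, 0xd5]
t3 = [0xd9, 0x33, 0x33, 0xd5]

RES = [ 0xd9  0x33  0x33  0xd5 ]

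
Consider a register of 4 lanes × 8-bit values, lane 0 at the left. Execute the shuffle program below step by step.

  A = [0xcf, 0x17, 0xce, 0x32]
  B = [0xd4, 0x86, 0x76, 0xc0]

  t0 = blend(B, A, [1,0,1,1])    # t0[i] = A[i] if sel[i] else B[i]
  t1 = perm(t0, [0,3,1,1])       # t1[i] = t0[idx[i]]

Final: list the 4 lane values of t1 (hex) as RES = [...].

RES = [0xcf, 0x32, 0x86, 0x86]

t0 = [0xcf, 0x86, 0xce, 0x32]
t1 = [0xcf, 0x32, 0x86, 0x86]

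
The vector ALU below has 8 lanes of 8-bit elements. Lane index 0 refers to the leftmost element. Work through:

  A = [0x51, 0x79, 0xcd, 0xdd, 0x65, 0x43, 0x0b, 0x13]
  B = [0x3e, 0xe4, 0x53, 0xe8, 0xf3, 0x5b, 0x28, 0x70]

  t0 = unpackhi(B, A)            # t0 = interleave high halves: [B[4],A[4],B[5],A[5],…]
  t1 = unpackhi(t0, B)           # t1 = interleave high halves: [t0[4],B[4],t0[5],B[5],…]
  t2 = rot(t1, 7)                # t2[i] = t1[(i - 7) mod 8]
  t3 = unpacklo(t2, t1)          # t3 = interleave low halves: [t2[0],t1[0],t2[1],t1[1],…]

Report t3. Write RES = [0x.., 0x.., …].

RES = [0xf3, 0x28, 0x0b, 0xf3, 0x5b, 0x0b, 0x70, 0x5b]

t0 = [0xf3, 0x65, 0x5b, 0x43, 0x28, 0x0b, 0x70, 0x13]
t1 = [0x28, 0xf3, 0x0b, 0x5b, 0x70, 0x28, 0x13, 0x70]
t2 = [0xf3, 0x0b, 0x5b, 0x70, 0x28, 0x13, 0x70, 0x28]
t3 = [0xf3, 0x28, 0x0b, 0xf3, 0x5b, 0x0b, 0x70, 0x5b]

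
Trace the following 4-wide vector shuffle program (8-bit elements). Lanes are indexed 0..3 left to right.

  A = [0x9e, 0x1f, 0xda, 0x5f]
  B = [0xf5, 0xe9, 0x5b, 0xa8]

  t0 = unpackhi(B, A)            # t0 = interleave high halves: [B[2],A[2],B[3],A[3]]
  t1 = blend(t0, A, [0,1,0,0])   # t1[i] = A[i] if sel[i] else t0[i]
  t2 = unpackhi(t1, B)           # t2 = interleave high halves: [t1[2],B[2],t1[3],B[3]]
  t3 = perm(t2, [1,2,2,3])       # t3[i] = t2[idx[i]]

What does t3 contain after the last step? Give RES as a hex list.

RES = [0x5b, 0x5f, 0x5f, 0xa8]

t0 = [0x5b, 0xda, 0xa8, 0x5f]
t1 = [0x5b, 0x1f, 0xa8, 0x5f]
t2 = [0xa8, 0x5b, 0x5f, 0xa8]
t3 = [0x5b, 0x5f, 0x5f, 0xa8]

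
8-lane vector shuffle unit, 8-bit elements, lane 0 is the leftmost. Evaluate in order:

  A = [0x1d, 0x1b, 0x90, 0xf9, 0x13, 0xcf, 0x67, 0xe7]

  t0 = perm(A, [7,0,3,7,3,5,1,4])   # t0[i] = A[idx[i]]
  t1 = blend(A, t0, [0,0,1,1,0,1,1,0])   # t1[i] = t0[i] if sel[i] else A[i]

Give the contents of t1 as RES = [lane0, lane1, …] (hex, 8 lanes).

  t0: e7 1d f9 e7 f9 cf 1b 13
  t1: 1d 1b f9 e7 13 cf 1b e7

RES = [ 0x1d  0x1b  0xf9  0xe7  0x13  0xcf  0x1b  0xe7 ]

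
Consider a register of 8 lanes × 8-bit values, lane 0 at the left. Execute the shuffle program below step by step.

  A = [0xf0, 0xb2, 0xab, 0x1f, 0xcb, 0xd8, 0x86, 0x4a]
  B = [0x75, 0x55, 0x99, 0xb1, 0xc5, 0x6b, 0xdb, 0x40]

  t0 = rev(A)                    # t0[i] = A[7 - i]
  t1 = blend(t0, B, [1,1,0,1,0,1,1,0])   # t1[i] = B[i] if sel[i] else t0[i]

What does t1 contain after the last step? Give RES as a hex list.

RES = [0x75, 0x55, 0xd8, 0xb1, 0x1f, 0x6b, 0xdb, 0xf0]

→ t0 |4a|86|d8|cb|1f|ab|b2|f0|
→ t1 |75|55|d8|b1|1f|6b|db|f0|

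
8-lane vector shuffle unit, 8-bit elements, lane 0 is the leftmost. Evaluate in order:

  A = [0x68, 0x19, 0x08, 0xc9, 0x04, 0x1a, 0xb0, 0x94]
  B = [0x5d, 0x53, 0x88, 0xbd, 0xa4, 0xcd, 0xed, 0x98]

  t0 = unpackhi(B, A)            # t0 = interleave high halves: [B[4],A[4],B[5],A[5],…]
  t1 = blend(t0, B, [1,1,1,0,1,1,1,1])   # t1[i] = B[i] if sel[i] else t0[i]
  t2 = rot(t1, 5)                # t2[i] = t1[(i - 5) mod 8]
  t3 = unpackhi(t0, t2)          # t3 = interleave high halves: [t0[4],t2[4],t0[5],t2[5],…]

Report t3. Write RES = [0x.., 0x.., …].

→ t0 |a4|04|cd|1a|ed|b0|98|94|
→ t1 |5d|53|88|1a|a4|cd|ed|98|
→ t2 |1a|a4|cd|ed|98|5d|53|88|
→ t3 |ed|98|b0|5d|98|53|94|88|

RES = [ 0xed  0x98  0xb0  0x5d  0x98  0x53  0x94  0x88 ]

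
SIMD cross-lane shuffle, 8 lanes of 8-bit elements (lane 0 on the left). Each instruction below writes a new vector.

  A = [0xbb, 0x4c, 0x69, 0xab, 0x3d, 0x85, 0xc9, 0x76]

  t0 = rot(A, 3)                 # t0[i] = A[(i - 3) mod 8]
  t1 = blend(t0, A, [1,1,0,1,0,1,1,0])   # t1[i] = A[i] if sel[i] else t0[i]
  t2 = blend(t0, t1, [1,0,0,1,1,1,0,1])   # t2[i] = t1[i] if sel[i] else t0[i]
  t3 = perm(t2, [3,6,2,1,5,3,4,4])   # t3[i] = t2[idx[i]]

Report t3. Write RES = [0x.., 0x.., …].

RES = [0xab, 0xab, 0x76, 0xc9, 0x85, 0xab, 0x4c, 0x4c]

→ t0 |85|c9|76|bb|4c|69|ab|3d|
→ t1 |bb|4c|76|ab|4c|85|c9|3d|
→ t2 |bb|c9|76|ab|4c|85|ab|3d|
→ t3 |ab|ab|76|c9|85|ab|4c|4c|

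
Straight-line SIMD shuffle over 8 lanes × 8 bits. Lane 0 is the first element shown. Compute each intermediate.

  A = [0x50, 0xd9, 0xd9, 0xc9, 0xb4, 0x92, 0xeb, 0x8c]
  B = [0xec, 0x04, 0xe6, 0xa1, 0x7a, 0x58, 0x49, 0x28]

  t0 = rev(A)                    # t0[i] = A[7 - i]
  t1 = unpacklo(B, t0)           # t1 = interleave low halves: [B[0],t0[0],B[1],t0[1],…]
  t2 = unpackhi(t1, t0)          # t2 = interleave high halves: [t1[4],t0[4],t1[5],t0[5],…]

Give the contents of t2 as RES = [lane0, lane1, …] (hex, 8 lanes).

  t0: 8c eb 92 b4 c9 d9 d9 50
  t1: ec 8c 04 eb e6 92 a1 b4
  t2: e6 c9 92 d9 a1 d9 b4 50

RES = [0xe6, 0xc9, 0x92, 0xd9, 0xa1, 0xd9, 0xb4, 0x50]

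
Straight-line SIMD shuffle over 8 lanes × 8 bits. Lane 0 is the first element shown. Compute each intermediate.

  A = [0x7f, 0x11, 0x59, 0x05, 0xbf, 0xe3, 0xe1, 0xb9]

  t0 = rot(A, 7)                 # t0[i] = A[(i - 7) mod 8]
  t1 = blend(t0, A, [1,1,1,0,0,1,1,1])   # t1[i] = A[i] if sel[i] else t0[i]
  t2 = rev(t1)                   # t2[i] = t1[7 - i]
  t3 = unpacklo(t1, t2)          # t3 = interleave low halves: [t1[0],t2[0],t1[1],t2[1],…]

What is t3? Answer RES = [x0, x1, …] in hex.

RES = [0x7f, 0xb9, 0x11, 0xe1, 0x59, 0xe3, 0xbf, 0xe3]

  t0: 11 59 05 bf e3 e1 b9 7f
  t1: 7f 11 59 bf e3 e3 e1 b9
  t2: b9 e1 e3 e3 bf 59 11 7f
  t3: 7f b9 11 e1 59 e3 bf e3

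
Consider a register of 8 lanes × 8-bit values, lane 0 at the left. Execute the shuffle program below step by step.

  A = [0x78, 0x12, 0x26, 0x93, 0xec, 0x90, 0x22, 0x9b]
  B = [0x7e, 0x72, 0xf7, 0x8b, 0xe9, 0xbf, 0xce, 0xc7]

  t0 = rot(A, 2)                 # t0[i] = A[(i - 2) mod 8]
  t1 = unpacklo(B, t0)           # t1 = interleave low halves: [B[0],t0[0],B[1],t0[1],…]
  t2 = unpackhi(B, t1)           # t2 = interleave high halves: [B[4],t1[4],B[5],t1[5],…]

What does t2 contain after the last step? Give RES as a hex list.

→ t0 |22|9b|78|12|26|93|ec|90|
→ t1 |7e|22|72|9b|f7|78|8b|12|
→ t2 |e9|f7|bf|78|ce|8b|c7|12|

RES = [ 0xe9  0xf7  0xbf  0x78  0xce  0x8b  0xc7  0x12 ]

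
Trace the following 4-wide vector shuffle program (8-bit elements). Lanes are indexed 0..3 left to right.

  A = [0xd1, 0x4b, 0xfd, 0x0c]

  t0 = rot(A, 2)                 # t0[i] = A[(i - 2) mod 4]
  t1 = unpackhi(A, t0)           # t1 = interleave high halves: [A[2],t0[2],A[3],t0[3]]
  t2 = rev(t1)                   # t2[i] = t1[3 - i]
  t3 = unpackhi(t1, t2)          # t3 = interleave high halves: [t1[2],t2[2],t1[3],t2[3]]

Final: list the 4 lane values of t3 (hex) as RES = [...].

RES = [ 0x0c  0xd1  0x4b  0xfd ]

→ t0 |fd|0c|d1|4b|
→ t1 |fd|d1|0c|4b|
→ t2 |4b|0c|d1|fd|
→ t3 |0c|d1|4b|fd|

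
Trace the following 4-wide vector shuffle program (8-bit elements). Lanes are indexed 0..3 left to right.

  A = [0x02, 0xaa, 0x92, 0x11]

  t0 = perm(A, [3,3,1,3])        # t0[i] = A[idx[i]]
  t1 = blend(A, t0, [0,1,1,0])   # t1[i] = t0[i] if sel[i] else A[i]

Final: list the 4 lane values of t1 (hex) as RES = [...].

  t0: 11 11 aa 11
  t1: 02 11 aa 11

RES = [ 0x02  0x11  0xaa  0x11 ]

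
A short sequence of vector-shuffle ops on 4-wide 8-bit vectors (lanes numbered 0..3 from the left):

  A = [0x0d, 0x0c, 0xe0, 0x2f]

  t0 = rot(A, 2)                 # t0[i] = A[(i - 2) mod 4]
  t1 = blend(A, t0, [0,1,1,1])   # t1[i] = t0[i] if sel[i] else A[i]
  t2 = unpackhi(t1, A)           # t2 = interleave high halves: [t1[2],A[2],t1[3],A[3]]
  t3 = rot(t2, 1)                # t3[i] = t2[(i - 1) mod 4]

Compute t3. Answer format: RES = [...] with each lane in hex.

t0 = [0xe0, 0x2f, 0x0d, 0x0c]
t1 = [0x0d, 0x2f, 0x0d, 0x0c]
t2 = [0x0d, 0xe0, 0x0c, 0x2f]
t3 = [0x2f, 0x0d, 0xe0, 0x0c]

RES = [ 0x2f  0x0d  0xe0  0x0c ]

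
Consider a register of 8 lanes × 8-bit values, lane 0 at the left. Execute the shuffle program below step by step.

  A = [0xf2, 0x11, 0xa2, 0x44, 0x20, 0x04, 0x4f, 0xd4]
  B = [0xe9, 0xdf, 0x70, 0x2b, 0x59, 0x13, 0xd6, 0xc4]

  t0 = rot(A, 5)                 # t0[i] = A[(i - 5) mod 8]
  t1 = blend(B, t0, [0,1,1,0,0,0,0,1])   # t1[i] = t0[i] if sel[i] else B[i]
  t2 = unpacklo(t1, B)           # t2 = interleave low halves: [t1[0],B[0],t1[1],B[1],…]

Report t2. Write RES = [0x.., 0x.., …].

  t0: 44 20 04 4f d4 f2 11 a2
  t1: e9 20 04 2b 59 13 d6 a2
  t2: e9 e9 20 df 04 70 2b 2b

RES = [0xe9, 0xe9, 0x20, 0xdf, 0x04, 0x70, 0x2b, 0x2b]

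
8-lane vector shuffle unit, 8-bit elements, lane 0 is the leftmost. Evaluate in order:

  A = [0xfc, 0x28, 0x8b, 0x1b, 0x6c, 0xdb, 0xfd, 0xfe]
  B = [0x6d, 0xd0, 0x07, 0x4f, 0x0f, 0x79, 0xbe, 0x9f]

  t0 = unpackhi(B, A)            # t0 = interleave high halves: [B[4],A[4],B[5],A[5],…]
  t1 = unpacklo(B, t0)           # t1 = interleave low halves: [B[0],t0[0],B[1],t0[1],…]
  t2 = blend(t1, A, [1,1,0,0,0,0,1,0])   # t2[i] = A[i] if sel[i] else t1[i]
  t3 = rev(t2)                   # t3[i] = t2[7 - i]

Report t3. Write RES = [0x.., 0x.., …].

→ t0 |0f|6c|79|db|be|fd|9f|fe|
→ t1 |6d|0f|d0|6c|07|79|4f|db|
→ t2 |fc|28|d0|6c|07|79|fd|db|
→ t3 |db|fd|79|07|6c|d0|28|fc|

RES = [0xdb, 0xfd, 0x79, 0x07, 0x6c, 0xd0, 0x28, 0xfc]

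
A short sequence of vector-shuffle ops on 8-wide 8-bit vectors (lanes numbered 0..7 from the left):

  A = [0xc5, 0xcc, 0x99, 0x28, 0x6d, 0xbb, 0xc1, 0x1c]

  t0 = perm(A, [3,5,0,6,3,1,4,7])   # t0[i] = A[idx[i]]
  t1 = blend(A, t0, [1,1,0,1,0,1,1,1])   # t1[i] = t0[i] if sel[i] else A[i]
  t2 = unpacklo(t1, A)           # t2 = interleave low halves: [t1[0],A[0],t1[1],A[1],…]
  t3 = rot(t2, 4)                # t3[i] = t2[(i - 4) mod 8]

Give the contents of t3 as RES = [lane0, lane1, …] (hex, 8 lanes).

  t0: 28 bb c5 c1 28 cc 6d 1c
  t1: 28 bb 99 c1 6d cc 6d 1c
  t2: 28 c5 bb cc 99 99 c1 28
  t3: 99 99 c1 28 28 c5 bb cc

RES = [ 0x99  0x99  0xc1  0x28  0x28  0xc5  0xbb  0xcc ]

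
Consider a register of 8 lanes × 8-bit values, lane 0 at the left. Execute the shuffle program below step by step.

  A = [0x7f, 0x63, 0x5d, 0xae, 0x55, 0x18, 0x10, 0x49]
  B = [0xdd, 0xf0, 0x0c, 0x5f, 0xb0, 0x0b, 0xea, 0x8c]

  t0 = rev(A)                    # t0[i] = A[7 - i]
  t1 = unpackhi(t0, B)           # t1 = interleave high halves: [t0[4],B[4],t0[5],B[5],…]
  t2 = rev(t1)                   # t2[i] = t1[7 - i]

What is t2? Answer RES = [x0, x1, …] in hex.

RES = [ 0x8c  0x7f  0xea  0x63  0x0b  0x5d  0xb0  0xae ]

→ t0 |49|10|18|55|ae|5d|63|7f|
→ t1 |ae|b0|5d|0b|63|ea|7f|8c|
→ t2 |8c|7f|ea|63|0b|5d|b0|ae|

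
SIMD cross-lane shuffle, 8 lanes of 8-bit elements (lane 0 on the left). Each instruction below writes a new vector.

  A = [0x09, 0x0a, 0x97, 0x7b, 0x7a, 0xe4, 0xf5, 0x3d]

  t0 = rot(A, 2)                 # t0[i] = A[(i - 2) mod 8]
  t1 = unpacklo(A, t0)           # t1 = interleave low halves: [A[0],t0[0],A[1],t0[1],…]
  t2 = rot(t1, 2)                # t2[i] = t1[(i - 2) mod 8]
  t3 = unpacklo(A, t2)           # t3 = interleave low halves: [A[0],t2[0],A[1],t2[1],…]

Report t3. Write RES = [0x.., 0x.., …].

  t0: f5 3d 09 0a 97 7b 7a e4
  t1: 09 f5 0a 3d 97 09 7b 0a
  t2: 7b 0a 09 f5 0a 3d 97 09
  t3: 09 7b 0a 0a 97 09 7b f5

RES = [ 0x09  0x7b  0x0a  0x0a  0x97  0x09  0x7b  0xf5 ]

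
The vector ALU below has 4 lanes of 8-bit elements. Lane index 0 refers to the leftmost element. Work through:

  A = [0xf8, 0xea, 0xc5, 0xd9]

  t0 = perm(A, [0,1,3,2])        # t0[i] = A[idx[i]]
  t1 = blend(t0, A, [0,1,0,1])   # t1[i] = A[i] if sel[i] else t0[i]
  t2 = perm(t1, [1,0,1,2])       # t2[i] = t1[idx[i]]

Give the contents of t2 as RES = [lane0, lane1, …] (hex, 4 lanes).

→ t0 |f8|ea|d9|c5|
→ t1 |f8|ea|d9|d9|
→ t2 |ea|f8|ea|d9|

RES = [ 0xea  0xf8  0xea  0xd9 ]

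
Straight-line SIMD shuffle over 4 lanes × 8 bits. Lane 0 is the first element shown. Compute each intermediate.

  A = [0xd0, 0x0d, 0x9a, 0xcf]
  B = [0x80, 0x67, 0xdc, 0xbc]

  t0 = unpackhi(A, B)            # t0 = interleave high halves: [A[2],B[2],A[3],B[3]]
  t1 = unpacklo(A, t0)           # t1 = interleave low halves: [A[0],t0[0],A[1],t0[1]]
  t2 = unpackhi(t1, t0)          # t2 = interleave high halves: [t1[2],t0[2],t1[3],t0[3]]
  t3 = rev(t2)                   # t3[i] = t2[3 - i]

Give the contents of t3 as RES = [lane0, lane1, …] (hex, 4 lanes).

RES = [0xbc, 0xdc, 0xcf, 0x0d]

t0 = [0x9a, 0xdc, 0xcf, 0xbc]
t1 = [0xd0, 0x9a, 0x0d, 0xdc]
t2 = [0x0d, 0xcf, 0xdc, 0xbc]
t3 = [0xbc, 0xdc, 0xcf, 0x0d]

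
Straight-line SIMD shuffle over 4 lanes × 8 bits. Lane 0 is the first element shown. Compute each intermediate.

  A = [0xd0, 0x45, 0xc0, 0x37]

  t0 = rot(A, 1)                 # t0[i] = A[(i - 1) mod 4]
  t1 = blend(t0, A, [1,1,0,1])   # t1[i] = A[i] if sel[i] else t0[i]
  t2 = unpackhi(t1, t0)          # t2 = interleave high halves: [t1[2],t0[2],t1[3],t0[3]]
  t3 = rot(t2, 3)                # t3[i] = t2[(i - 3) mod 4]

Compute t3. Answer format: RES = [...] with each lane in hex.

RES = [ 0x45  0x37  0xc0  0x45 ]

→ t0 |37|d0|45|c0|
→ t1 |d0|45|45|37|
→ t2 |45|45|37|c0|
→ t3 |45|37|c0|45|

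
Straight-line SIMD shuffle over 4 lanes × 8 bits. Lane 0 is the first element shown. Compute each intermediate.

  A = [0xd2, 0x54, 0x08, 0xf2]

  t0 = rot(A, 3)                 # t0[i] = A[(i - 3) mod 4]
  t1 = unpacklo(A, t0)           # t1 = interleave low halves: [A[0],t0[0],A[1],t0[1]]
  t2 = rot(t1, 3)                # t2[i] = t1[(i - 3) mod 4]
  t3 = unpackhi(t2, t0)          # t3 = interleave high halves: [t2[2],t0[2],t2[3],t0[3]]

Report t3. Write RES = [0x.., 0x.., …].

RES = [ 0x08  0xf2  0xd2  0xd2 ]

t0 = [0x54, 0x08, 0xf2, 0xd2]
t1 = [0xd2, 0x54, 0x54, 0x08]
t2 = [0x54, 0x54, 0x08, 0xd2]
t3 = [0x08, 0xf2, 0xd2, 0xd2]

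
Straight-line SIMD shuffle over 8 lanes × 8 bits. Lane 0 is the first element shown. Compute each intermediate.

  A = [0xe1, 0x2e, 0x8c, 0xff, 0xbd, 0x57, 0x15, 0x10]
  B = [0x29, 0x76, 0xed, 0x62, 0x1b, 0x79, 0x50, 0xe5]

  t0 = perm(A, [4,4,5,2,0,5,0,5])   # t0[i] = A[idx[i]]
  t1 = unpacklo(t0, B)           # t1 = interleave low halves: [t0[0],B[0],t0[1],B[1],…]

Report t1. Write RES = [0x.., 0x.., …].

RES = [ 0xbd  0x29  0xbd  0x76  0x57  0xed  0x8c  0x62 ]

t0 = [0xbd, 0xbd, 0x57, 0x8c, 0xe1, 0x57, 0xe1, 0x57]
t1 = [0xbd, 0x29, 0xbd, 0x76, 0x57, 0xed, 0x8c, 0x62]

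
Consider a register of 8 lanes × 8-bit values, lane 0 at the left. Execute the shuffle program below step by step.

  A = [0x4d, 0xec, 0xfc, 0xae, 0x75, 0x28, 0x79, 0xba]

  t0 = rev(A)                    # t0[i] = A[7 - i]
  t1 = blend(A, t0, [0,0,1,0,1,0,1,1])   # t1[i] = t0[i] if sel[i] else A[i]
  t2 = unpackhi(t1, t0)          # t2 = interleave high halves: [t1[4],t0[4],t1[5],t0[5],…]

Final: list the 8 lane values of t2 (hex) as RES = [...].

t0 = [0xba, 0x79, 0x28, 0x75, 0xae, 0xfc, 0xec, 0x4d]
t1 = [0x4d, 0xec, 0x28, 0xae, 0xae, 0x28, 0xec, 0x4d]
t2 = [0xae, 0xae, 0x28, 0xfc, 0xec, 0xec, 0x4d, 0x4d]

RES = [ 0xae  0xae  0x28  0xfc  0xec  0xec  0x4d  0x4d ]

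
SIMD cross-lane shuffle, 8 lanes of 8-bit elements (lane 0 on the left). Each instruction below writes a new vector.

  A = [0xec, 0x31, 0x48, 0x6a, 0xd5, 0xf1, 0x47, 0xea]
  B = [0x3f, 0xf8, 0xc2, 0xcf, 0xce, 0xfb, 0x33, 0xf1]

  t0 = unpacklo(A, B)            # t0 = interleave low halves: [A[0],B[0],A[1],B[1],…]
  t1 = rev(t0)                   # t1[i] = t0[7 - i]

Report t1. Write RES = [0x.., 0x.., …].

  t0: ec 3f 31 f8 48 c2 6a cf
  t1: cf 6a c2 48 f8 31 3f ec

RES = [0xcf, 0x6a, 0xc2, 0x48, 0xf8, 0x31, 0x3f, 0xec]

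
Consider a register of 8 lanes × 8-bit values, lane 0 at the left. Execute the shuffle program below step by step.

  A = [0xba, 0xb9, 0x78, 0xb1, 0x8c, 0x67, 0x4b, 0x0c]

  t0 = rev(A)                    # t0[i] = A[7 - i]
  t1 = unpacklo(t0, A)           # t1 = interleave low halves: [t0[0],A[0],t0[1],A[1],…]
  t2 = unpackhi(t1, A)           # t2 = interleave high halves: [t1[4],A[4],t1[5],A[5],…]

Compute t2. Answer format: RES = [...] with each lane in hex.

→ t0 |0c|4b|67|8c|b1|78|b9|ba|
→ t1 |0c|ba|4b|b9|67|78|8c|b1|
→ t2 |67|8c|78|67|8c|4b|b1|0c|

RES = [ 0x67  0x8c  0x78  0x67  0x8c  0x4b  0xb1  0x0c ]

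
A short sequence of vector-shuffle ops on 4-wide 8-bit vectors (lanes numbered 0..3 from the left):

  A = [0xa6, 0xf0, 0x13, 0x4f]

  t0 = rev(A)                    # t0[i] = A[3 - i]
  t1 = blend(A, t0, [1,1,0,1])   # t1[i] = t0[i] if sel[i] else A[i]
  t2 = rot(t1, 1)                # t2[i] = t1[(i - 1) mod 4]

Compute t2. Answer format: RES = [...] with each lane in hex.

RES = [0xa6, 0x4f, 0x13, 0x13]

t0 = [0x4f, 0x13, 0xf0, 0xa6]
t1 = [0x4f, 0x13, 0x13, 0xa6]
t2 = [0xa6, 0x4f, 0x13, 0x13]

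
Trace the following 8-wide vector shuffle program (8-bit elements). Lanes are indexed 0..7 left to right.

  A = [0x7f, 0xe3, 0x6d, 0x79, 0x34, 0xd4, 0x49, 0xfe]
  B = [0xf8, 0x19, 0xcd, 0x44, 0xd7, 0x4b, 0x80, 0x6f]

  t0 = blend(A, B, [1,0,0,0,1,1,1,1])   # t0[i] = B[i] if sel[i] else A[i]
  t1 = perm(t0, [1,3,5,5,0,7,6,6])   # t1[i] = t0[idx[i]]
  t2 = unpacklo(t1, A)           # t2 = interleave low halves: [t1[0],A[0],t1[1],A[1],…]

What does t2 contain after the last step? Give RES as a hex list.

RES = [ 0xe3  0x7f  0x79  0xe3  0x4b  0x6d  0x4b  0x79 ]

→ t0 |f8|e3|6d|79|d7|4b|80|6f|
→ t1 |e3|79|4b|4b|f8|6f|80|80|
→ t2 |e3|7f|79|e3|4b|6d|4b|79|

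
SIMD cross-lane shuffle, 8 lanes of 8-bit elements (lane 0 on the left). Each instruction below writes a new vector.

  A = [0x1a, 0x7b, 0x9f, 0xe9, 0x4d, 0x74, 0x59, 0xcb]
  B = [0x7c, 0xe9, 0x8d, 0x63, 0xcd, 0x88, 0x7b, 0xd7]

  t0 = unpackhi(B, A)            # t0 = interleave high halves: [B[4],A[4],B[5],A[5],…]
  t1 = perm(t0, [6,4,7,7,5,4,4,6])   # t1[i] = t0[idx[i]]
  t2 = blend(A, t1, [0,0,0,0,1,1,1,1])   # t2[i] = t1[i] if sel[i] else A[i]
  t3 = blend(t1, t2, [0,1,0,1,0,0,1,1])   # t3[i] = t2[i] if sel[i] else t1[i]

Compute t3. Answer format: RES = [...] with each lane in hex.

RES = [ 0xd7  0x7b  0xcb  0xe9  0x59  0x7b  0x7b  0xd7 ]

→ t0 |cd|4d|88|74|7b|59|d7|cb|
→ t1 |d7|7b|cb|cb|59|7b|7b|d7|
→ t2 |1a|7b|9f|e9|59|7b|7b|d7|
→ t3 |d7|7b|cb|e9|59|7b|7b|d7|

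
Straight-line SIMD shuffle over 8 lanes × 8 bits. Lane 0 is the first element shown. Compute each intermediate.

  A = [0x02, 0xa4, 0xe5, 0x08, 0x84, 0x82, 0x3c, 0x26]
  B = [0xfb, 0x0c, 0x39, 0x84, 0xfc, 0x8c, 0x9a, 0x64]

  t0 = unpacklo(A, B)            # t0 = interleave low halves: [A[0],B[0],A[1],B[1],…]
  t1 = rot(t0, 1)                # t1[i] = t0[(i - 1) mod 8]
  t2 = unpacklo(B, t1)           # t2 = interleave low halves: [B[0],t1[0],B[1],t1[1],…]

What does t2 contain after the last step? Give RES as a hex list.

  t0: 02 fb a4 0c e5 39 08 84
  t1: 84 02 fb a4 0c e5 39 08
  t2: fb 84 0c 02 39 fb 84 a4

RES = [0xfb, 0x84, 0x0c, 0x02, 0x39, 0xfb, 0x84, 0xa4]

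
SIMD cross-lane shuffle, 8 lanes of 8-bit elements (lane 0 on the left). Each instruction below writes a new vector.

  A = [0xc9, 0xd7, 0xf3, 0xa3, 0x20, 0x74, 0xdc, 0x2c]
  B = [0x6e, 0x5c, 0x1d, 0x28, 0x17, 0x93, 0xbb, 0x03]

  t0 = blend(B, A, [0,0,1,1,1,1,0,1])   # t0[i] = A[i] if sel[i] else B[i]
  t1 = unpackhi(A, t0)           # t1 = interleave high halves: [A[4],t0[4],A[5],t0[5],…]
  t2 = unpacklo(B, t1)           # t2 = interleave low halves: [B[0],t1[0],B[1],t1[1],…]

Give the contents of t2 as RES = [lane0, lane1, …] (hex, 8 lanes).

RES = [0x6e, 0x20, 0x5c, 0x20, 0x1d, 0x74, 0x28, 0x74]

t0 = [0x6e, 0x5c, 0xf3, 0xa3, 0x20, 0x74, 0xbb, 0x2c]
t1 = [0x20, 0x20, 0x74, 0x74, 0xdc, 0xbb, 0x2c, 0x2c]
t2 = [0x6e, 0x20, 0x5c, 0x20, 0x1d, 0x74, 0x28, 0x74]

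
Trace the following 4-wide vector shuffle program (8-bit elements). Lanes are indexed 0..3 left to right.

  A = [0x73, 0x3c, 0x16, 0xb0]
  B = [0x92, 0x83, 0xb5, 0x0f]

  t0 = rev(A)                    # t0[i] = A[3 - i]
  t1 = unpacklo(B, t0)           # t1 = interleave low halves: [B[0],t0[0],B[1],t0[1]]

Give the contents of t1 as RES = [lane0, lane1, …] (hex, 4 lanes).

RES = [ 0x92  0xb0  0x83  0x16 ]

  t0: b0 16 3c 73
  t1: 92 b0 83 16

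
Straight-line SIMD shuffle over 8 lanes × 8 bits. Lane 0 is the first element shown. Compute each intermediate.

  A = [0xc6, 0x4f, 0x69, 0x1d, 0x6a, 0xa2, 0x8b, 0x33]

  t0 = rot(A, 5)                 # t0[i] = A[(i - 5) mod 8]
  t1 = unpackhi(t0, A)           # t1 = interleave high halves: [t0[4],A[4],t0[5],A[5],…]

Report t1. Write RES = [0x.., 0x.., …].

t0 = [0x1d, 0x6a, 0xa2, 0x8b, 0x33, 0xc6, 0x4f, 0x69]
t1 = [0x33, 0x6a, 0xc6, 0xa2, 0x4f, 0x8b, 0x69, 0x33]

RES = [ 0x33  0x6a  0xc6  0xa2  0x4f  0x8b  0x69  0x33 ]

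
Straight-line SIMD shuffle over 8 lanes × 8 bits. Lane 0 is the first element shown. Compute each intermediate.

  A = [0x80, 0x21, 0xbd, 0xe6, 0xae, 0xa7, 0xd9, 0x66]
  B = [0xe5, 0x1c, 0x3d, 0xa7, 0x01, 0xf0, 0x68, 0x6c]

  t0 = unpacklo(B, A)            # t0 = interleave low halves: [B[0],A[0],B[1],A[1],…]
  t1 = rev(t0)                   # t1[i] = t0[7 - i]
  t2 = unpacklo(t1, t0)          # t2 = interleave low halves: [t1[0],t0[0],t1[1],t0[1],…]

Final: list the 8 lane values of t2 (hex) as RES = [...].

t0 = [0xe5, 0x80, 0x1c, 0x21, 0x3d, 0xbd, 0xa7, 0xe6]
t1 = [0xe6, 0xa7, 0xbd, 0x3d, 0x21, 0x1c, 0x80, 0xe5]
t2 = [0xe6, 0xe5, 0xa7, 0x80, 0xbd, 0x1c, 0x3d, 0x21]

RES = [ 0xe6  0xe5  0xa7  0x80  0xbd  0x1c  0x3d  0x21 ]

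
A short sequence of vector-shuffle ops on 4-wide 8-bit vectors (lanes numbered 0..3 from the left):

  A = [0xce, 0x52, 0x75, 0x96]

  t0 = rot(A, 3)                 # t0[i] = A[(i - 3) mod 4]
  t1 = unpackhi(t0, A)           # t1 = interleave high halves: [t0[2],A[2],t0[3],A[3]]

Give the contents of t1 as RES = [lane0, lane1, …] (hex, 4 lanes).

  t0: 52 75 96 ce
  t1: 96 75 ce 96

RES = [0x96, 0x75, 0xce, 0x96]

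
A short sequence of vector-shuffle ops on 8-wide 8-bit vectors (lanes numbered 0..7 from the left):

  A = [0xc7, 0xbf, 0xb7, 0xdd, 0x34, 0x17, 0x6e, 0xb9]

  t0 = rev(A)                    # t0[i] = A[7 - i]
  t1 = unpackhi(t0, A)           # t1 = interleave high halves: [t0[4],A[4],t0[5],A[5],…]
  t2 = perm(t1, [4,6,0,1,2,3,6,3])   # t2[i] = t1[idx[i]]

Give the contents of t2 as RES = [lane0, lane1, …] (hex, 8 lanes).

→ t0 |b9|6e|17|34|dd|b7|bf|c7|
→ t1 |dd|34|b7|17|bf|6e|c7|b9|
→ t2 |bf|c7|dd|34|b7|17|c7|17|

RES = [0xbf, 0xc7, 0xdd, 0x34, 0xb7, 0x17, 0xc7, 0x17]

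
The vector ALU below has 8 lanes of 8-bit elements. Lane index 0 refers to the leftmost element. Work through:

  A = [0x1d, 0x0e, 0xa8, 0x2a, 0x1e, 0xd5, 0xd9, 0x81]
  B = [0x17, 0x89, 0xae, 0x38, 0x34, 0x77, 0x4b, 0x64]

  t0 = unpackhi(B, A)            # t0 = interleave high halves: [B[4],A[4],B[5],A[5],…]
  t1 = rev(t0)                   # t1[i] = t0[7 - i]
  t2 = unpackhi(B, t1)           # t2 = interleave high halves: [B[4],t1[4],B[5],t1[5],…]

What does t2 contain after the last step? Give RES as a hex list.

→ t0 |34|1e|77|d5|4b|d9|64|81|
→ t1 |81|64|d9|4b|d5|77|1e|34|
→ t2 |34|d5|77|77|4b|1e|64|34|

RES = [0x34, 0xd5, 0x77, 0x77, 0x4b, 0x1e, 0x64, 0x34]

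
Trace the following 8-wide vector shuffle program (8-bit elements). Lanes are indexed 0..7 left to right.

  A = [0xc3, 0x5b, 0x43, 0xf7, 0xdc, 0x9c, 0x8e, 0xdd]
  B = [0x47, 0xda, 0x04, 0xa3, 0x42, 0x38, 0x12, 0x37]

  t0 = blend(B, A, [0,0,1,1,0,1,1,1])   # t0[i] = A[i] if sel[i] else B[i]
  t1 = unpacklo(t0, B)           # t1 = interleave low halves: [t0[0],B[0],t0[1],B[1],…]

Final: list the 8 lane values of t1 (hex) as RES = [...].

RES = [0x47, 0x47, 0xda, 0xda, 0x43, 0x04, 0xf7, 0xa3]

  t0: 47 da 43 f7 42 9c 8e dd
  t1: 47 47 da da 43 04 f7 a3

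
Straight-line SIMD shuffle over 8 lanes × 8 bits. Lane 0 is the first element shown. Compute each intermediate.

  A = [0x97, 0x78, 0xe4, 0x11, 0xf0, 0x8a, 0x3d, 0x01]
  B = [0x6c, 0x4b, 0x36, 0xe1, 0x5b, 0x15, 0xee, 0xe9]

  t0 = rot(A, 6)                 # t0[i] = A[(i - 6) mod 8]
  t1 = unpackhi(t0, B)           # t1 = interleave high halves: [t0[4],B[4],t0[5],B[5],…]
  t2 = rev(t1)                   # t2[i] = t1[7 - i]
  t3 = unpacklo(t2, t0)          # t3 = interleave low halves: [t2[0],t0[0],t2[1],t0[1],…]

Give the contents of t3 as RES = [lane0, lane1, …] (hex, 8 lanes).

RES = [0xe9, 0xe4, 0x78, 0x11, 0xee, 0xf0, 0x97, 0x8a]

→ t0 |e4|11|f0|8a|3d|01|97|78|
→ t1 |3d|5b|01|15|97|ee|78|e9|
→ t2 |e9|78|ee|97|15|01|5b|3d|
→ t3 |e9|e4|78|11|ee|f0|97|8a|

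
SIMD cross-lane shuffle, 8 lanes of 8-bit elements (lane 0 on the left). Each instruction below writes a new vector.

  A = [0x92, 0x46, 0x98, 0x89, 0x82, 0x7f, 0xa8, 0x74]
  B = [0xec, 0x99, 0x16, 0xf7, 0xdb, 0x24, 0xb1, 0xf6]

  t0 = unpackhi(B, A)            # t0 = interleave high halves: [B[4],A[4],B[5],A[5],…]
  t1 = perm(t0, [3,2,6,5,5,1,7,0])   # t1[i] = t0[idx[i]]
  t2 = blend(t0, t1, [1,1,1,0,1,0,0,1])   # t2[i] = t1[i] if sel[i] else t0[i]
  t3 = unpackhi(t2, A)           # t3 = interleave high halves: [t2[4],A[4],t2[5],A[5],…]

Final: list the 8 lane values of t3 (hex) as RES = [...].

RES = [ 0xa8  0x82  0xa8  0x7f  0xf6  0xa8  0xdb  0x74 ]

  t0: db 82 24 7f b1 a8 f6 74
  t1: 7f 24 f6 a8 a8 82 74 db
  t2: 7f 24 f6 7f a8 a8 f6 db
  t3: a8 82 a8 7f f6 a8 db 74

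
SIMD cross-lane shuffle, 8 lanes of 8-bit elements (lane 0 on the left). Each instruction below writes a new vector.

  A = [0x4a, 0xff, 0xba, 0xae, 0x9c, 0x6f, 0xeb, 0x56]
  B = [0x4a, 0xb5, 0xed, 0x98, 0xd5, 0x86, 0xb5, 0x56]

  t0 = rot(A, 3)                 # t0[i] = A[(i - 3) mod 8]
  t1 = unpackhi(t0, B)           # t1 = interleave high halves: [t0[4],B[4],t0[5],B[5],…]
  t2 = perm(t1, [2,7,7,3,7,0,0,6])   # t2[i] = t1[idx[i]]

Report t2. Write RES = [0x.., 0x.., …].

→ t0 |6f|eb|56|4a|ff|ba|ae|9c|
→ t1 |ff|d5|ba|86|ae|b5|9c|56|
→ t2 |ba|56|56|86|56|ff|ff|9c|

RES = [0xba, 0x56, 0x56, 0x86, 0x56, 0xff, 0xff, 0x9c]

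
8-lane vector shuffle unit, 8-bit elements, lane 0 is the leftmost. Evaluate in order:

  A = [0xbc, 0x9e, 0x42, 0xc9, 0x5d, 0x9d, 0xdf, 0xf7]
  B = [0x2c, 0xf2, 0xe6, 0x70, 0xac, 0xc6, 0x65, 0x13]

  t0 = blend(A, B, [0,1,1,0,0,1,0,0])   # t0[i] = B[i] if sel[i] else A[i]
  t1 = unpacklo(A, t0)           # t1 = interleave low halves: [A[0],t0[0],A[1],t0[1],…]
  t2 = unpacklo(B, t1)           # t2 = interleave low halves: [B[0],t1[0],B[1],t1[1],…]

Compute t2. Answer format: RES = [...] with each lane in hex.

RES = [0x2c, 0xbc, 0xf2, 0xbc, 0xe6, 0x9e, 0x70, 0xf2]

  t0: bc f2 e6 c9 5d c6 df f7
  t1: bc bc 9e f2 42 e6 c9 c9
  t2: 2c bc f2 bc e6 9e 70 f2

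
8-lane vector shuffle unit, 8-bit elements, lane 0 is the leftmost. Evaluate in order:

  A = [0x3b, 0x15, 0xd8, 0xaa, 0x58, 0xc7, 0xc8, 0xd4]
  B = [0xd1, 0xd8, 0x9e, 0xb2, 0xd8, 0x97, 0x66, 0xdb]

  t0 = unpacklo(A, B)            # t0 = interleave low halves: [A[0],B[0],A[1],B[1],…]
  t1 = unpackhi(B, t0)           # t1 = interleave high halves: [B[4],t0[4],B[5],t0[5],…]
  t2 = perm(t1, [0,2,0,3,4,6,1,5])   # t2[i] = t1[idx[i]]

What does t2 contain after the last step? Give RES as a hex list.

  t0: 3b d1 15 d8 d8 9e aa b2
  t1: d8 d8 97 9e 66 aa db b2
  t2: d8 97 d8 9e 66 db d8 aa

RES = [0xd8, 0x97, 0xd8, 0x9e, 0x66, 0xdb, 0xd8, 0xaa]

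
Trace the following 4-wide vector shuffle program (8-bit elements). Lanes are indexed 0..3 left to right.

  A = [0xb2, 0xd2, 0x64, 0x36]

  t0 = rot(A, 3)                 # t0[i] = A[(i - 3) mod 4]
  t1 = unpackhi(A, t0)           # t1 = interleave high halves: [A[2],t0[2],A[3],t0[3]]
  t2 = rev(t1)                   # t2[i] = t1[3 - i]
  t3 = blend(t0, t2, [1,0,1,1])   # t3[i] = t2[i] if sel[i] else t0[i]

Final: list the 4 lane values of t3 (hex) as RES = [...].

RES = [0xb2, 0x64, 0x36, 0x64]

→ t0 |d2|64|36|b2|
→ t1 |64|36|36|b2|
→ t2 |b2|36|36|64|
→ t3 |b2|64|36|64|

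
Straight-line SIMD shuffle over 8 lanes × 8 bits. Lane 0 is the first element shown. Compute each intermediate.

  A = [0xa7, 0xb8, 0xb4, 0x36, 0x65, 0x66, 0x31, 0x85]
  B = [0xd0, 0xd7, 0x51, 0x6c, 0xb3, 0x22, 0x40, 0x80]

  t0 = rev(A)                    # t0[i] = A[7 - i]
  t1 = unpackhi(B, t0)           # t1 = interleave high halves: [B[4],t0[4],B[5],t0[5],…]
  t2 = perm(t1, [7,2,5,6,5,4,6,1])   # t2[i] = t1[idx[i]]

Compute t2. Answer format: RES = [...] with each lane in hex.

→ t0 |85|31|66|65|36|b4|b8|a7|
→ t1 |b3|36|22|b4|40|b8|80|a7|
→ t2 |a7|22|b8|80|b8|40|80|36|

RES = [ 0xa7  0x22  0xb8  0x80  0xb8  0x40  0x80  0x36 ]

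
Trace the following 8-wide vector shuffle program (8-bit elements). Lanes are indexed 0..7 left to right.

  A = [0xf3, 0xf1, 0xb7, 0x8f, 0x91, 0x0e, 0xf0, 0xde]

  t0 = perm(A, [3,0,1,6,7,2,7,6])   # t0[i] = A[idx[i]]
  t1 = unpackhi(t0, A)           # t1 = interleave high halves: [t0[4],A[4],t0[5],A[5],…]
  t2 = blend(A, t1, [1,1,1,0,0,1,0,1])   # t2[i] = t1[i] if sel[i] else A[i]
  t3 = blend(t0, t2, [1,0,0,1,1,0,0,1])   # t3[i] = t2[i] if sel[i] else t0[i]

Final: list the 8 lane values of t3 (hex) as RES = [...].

→ t0 |8f|f3|f1|f0|de|b7|de|f0|
→ t1 |de|91|b7|0e|de|f0|f0|de|
→ t2 |de|91|b7|8f|91|f0|f0|de|
→ t3 |de|f3|f1|8f|91|b7|de|de|

RES = [ 0xde  0xf3  0xf1  0x8f  0x91  0xb7  0xde  0xde ]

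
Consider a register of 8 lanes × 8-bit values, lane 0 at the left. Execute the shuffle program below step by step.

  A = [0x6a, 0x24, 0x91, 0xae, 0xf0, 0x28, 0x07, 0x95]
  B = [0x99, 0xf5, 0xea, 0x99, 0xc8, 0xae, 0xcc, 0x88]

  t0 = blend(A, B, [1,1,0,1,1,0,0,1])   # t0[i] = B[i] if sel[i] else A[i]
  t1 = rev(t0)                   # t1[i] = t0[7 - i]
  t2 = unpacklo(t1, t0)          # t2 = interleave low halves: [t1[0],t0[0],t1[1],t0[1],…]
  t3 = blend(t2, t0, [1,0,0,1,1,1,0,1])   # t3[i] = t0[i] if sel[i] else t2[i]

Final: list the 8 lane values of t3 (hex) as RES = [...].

RES = [ 0x99  0x99  0x07  0x99  0xc8  0x28  0xc8  0x88 ]

t0 = [0x99, 0xf5, 0x91, 0x99, 0xc8, 0x28, 0x07, 0x88]
t1 = [0x88, 0x07, 0x28, 0xc8, 0x99, 0x91, 0xf5, 0x99]
t2 = [0x88, 0x99, 0x07, 0xf5, 0x28, 0x91, 0xc8, 0x99]
t3 = [0x99, 0x99, 0x07, 0x99, 0xc8, 0x28, 0xc8, 0x88]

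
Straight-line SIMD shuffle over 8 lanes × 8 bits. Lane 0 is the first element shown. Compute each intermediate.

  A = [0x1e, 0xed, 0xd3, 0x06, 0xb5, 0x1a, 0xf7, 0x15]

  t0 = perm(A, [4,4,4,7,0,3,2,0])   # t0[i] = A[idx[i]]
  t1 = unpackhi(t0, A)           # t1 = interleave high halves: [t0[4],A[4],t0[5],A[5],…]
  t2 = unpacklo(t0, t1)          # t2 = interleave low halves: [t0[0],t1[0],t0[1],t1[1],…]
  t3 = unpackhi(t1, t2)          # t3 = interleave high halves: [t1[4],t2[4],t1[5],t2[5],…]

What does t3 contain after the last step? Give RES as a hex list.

  t0: b5 b5 b5 15 1e 06 d3 1e
  t1: 1e b5 06 1a d3 f7 1e 15
  t2: b5 1e b5 b5 b5 06 15 1a
  t3: d3 b5 f7 06 1e 15 15 1a

RES = [ 0xd3  0xb5  0xf7  0x06  0x1e  0x15  0x15  0x1a ]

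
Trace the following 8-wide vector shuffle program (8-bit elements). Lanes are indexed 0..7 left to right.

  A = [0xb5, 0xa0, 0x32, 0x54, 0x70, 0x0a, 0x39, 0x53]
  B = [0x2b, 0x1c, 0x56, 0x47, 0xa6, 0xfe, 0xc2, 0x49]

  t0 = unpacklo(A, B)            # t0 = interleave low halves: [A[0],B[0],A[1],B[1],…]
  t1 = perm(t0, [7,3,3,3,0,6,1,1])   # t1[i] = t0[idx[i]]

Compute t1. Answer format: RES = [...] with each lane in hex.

  t0: b5 2b a0 1c 32 56 54 47
  t1: 47 1c 1c 1c b5 54 2b 2b

RES = [ 0x47  0x1c  0x1c  0x1c  0xb5  0x54  0x2b  0x2b ]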